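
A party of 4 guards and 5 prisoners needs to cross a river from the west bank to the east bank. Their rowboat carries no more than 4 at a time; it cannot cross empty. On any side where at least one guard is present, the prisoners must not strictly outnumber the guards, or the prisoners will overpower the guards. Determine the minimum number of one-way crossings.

The prisoners already outnumber the guards at the west bank before anyone moves, so the starting position itself is disallowed.

impossible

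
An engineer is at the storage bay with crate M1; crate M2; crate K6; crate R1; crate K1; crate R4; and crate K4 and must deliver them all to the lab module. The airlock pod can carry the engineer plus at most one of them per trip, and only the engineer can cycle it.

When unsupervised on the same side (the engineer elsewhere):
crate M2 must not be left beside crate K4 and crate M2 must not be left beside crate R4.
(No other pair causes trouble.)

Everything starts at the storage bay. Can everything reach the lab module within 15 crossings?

Yes — this plan uses 15 crossings (≤ 15):
1. Engineer goes to the lab module with crate M2.  [the storage bay: crate K1, crate K4, crate K6, crate M1, crate R1, crate R4 | the lab module: crate M2]
2. Engineer goes back to the storage bay alone.  [the storage bay: crate K1, crate K4, crate K6, crate M1, crate R1, crate R4 | the lab module: crate M2]
3. Engineer goes to the lab module with crate M1.  [the storage bay: crate K1, crate K4, crate K6, crate R1, crate R4 | the lab module: crate M1, crate M2]
4. Engineer goes back to the storage bay alone.  [the storage bay: crate K1, crate K4, crate K6, crate R1, crate R4 | the lab module: crate M1, crate M2]
5. Engineer goes to the lab module with crate K6.  [the storage bay: crate K1, crate K4, crate R1, crate R4 | the lab module: crate K6, crate M1, crate M2]
6. Engineer goes back to the storage bay alone.  [the storage bay: crate K1, crate K4, crate R1, crate R4 | the lab module: crate K6, crate M1, crate M2]
7. Engineer goes to the lab module with crate R1.  [the storage bay: crate K1, crate K4, crate R4 | the lab module: crate K6, crate M1, crate M2, crate R1]
8. Engineer goes back to the storage bay alone.  [the storage bay: crate K1, crate K4, crate R4 | the lab module: crate K6, crate M1, crate M2, crate R1]
9. Engineer goes to the lab module with crate K1.  [the storage bay: crate K4, crate R4 | the lab module: crate K1, crate K6, crate M1, crate M2, crate R1]
10. Engineer goes back to the storage bay alone.  [the storage bay: crate K4, crate R4 | the lab module: crate K1, crate K6, crate M1, crate M2, crate R1]
11. Engineer goes to the lab module with crate R4.  [the storage bay: crate K4 | the lab module: crate K1, crate K6, crate M1, crate M2, crate R1, crate R4]
12. Engineer goes back to the storage bay with crate M2.  [the storage bay: crate K4, crate M2 | the lab module: crate K1, crate K6, crate M1, crate R1, crate R4]
13. Engineer goes to the lab module with crate K4.  [the storage bay: crate M2 | the lab module: crate K1, crate K4, crate K6, crate M1, crate R1, crate R4]
14. Engineer goes back to the storage bay alone.  [the storage bay: crate M2 | the lab module: crate K1, crate K4, crate K6, crate M1, crate R1, crate R4]
15. Engineer goes to the lab module with crate M2.  [the storage bay: — | the lab module: crate K1, crate K4, crate K6, crate M1, crate M2, crate R1, crate R4]

Yes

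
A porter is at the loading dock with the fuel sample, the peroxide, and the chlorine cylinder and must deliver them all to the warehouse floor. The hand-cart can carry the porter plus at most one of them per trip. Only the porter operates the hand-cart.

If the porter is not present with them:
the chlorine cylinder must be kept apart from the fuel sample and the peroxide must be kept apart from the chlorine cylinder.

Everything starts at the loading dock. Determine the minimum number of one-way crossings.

7

Counting alone: the porter can take at most 1 across per trip to the warehouse floor, so moving all 3 needs at least 3 loaded trips out, with a return between consecutive ones — at least 5 crossings.
The safety rule pushes this higher. Following every safe sequence of crossings, the most of the 3 that can be at the warehouse floor as the hand-cart arrives there on crossing 5 is 2 — never all 3.
So no plan with fewer than 7 crossings exists, and this one achieves 7:
1. Porter goes to the warehouse floor with the chlorine cylinder.
2. Porter goes back to the loading dock alone.
3. Porter goes to the warehouse floor with the fuel sample.
4. Porter goes back to the loading dock with the chlorine cylinder.
5. Porter goes to the warehouse floor with the peroxide.
6. Porter goes back to the loading dock alone.
7. Porter goes to the warehouse floor with the chlorine cylinder.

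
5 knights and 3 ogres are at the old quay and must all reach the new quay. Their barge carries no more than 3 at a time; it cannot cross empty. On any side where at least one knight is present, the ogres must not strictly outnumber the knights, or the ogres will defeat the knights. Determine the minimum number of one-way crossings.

7

Counting alone: each trip to the new quay takes at most 3 across and each return brings at least 1 back, so after t trips out (and t−1 returns) at most 3t − (t−1) of the 8 are across; that first reaches 8 at t = 4, so at least 7 crossings are needed.
The plan below uses exactly 7 crossings, so it is optimal:
1. 2 ogres → the new quay.  (the old quay: 5K 1O; the new quay: 0K 2O)
2. 1 ogre ← the old quay.  (the old quay: 5K 2O; the new quay: 0K 1O)
3. 2 knights and 1 ogre → the new quay.  (the old quay: 3K 1O; the new quay: 2K 2O)
4. 1 ogre ← the old quay.  (the old quay: 3K 2O; the new quay: 2K 1O)
5. 1 knight and 2 ogres → the new quay.  (the old quay: 2K 0O; the new quay: 3K 3O)
6. 1 ogre ← the old quay.  (the old quay: 2K 1O; the new quay: 3K 2O)
7. 2 knights and 1 ogre → the new quay.  (the old quay: 0K 0O; the new quay: 5K 3O)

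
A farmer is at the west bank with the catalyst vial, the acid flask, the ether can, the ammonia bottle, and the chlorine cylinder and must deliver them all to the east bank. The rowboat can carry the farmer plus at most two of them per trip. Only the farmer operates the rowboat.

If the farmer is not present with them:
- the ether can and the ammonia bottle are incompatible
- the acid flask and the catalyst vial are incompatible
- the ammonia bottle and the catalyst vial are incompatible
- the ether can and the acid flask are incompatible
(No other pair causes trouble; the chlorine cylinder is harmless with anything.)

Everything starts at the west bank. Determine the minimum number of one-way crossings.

Counting alone: the farmer can take at most 2 across per trip to the east bank, so moving all 5 needs at least 3 loaded trips out, with a return between consecutive ones — at least 5 crossings.
The plan below uses exactly 5 crossings, so it is optimal:
1. Farmer goes to the east bank with the catalyst vial and the ether can.  [the west bank: the acid flask, the ammonia bottle, the chlorine cylinder | the east bank: the catalyst vial, the ether can]
2. Farmer goes back to the west bank alone.  [the west bank: the acid flask, the ammonia bottle, the chlorine cylinder | the east bank: the catalyst vial, the ether can]
3. Farmer goes to the east bank with the chlorine cylinder.  [the west bank: the acid flask, the ammonia bottle | the east bank: the catalyst vial, the chlorine cylinder, the ether can]
4. Farmer goes back to the west bank alone.  [the west bank: the acid flask, the ammonia bottle | the east bank: the catalyst vial, the chlorine cylinder, the ether can]
5. Farmer goes to the east bank with the acid flask and the ammonia bottle.  [the west bank: — | the east bank: the acid flask, the ammonia bottle, the catalyst vial, the chlorine cylinder, the ether can]

5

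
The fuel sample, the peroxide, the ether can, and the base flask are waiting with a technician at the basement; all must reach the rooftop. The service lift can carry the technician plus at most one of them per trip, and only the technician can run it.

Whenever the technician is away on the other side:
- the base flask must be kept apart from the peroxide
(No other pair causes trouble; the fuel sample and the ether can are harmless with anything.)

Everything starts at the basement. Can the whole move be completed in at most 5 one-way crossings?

No

Counting alone: the technician can take at most 1 across per trip to the rooftop, so moving all 4 needs at least 4 loaded trips out, with a return between consecutive ones — at least 7 crossings.
Since 5 < 7, 5 crossings cannot be enough. (The shortest complete plan in fact takes 7:)
1. Technician goes to the rooftop with the peroxide.
2. Technician goes back to the basement alone.
3. Technician goes to the rooftop with the fuel sample.
4. Technician goes back to the basement alone.
5. Technician goes to the rooftop with the ether can.
6. Technician goes back to the basement alone.
7. Technician goes to the rooftop with the base flask.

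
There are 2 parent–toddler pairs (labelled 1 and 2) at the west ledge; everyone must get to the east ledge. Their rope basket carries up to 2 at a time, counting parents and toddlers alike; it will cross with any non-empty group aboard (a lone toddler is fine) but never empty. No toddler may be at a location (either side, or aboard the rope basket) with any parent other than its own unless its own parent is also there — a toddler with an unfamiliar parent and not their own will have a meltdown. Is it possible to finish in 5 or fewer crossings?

Yes — this plan uses 5 crossings (≤ 5):
1. parent 1 and toddler 1 cross → the east ledge.
2. parent 1 crosses ← the west ledge.
3. parent 1 and parent 2 cross → the east ledge.
4. parent 2 crosses ← the west ledge.
5. parent 2 and toddler 2 cross → the east ledge.

Yes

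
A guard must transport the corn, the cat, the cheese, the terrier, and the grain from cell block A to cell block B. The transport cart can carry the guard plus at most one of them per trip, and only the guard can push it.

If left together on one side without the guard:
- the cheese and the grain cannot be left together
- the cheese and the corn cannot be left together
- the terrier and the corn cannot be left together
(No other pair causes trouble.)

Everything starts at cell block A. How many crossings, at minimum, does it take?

impossible

Whatever the first load, the items left behind include a forbidden pair without the guard. No opening move is safe, so no plan exists.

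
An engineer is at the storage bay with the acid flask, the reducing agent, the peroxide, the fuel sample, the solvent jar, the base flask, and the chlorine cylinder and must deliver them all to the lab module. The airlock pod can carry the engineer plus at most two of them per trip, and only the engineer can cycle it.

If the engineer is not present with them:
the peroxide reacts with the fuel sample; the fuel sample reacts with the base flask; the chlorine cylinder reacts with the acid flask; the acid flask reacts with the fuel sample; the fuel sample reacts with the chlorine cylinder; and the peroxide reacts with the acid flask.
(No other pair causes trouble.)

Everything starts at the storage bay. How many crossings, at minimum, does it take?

11

Counting alone: the engineer can take at most 2 across per trip to the lab module, so moving all 7 needs at least 4 loaded trips out, with a return between consecutive ones — at least 7 crossings.
The safety rule pushes this higher. Following every safe sequence of crossings, the most of the 7 that can be at the lab module as the airlock pod arrives there on crossings 7, 9 is 5, 6 respectively — never all 7.
So no plan with fewer than 11 crossings exists, and this one achieves 11:
1. Engineer goes to the lab module with the acid flask and the fuel sample.  [the storage bay: the base flask, the chlorine cylinder, the peroxide, the reducing agent, the solvent jar | the lab module: the acid flask, the fuel sample]
2. Engineer goes back to the storage bay with the acid flask.  [the storage bay: the acid flask, the base flask, the chlorine cylinder, the peroxide, the reducing agent, the solvent jar | the lab module: the fuel sample]
3. Engineer goes to the lab module with the acid flask and the reducing agent.  [the storage bay: the base flask, the chlorine cylinder, the peroxide, the solvent jar | the lab module: the acid flask, the fuel sample, the reducing agent]
4. Engineer goes back to the storage bay with the acid flask.  [the storage bay: the acid flask, the base flask, the chlorine cylinder, the peroxide, the solvent jar | the lab module: the fuel sample, the reducing agent]
5. Engineer goes to the lab module with the acid flask and the solvent jar.  [the storage bay: the base flask, the chlorine cylinder, the peroxide | the lab module: the acid flask, the fuel sample, the reducing agent, the solvent jar]
6. Engineer goes back to the storage bay with the acid flask.  [the storage bay: the acid flask, the base flask, the chlorine cylinder, the peroxide | the lab module: the fuel sample, the reducing agent, the solvent jar]
7. Engineer goes to the lab module with the acid flask and the base flask.  [the storage bay: the chlorine cylinder, the peroxide | the lab module: the acid flask, the base flask, the fuel sample, the reducing agent, the solvent jar]
8. Engineer goes back to the storage bay with the fuel sample.  [the storage bay: the chlorine cylinder, the fuel sample, the peroxide | the lab module: the acid flask, the base flask, the reducing agent, the solvent jar]
9. Engineer goes to the lab module with the chlorine cylinder and the peroxide.  [the storage bay: the fuel sample | the lab module: the acid flask, the base flask, the chlorine cylinder, the peroxide, the reducing agent, the solvent jar]
10. Engineer goes back to the storage bay with the acid flask.  [the storage bay: the acid flask, the fuel sample | the lab module: the base flask, the chlorine cylinder, the peroxide, the reducing agent, the solvent jar]
11. Engineer goes to the lab module with the acid flask and the fuel sample.  [the storage bay: — | the lab module: the acid flask, the base flask, the chlorine cylinder, the fuel sample, the peroxide, the reducing agent, the solvent jar]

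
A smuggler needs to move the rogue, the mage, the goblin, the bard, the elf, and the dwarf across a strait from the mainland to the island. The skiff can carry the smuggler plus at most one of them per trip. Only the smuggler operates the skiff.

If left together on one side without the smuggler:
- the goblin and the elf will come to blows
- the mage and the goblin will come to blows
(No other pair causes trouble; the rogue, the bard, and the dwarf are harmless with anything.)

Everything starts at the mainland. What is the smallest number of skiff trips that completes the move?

13

Counting alone: the smuggler can take at most 1 across per trip to the island, so moving all 6 needs at least 6 loaded trips out, with a return between consecutive ones — at least 11 crossings.
The safety rule pushes this higher. Following every safe sequence of crossings, the most of the 6 that can be at the island as the skiff arrives there on crossing 11 is 5 — never all 6.
So no plan with fewer than 13 crossings exists, and this one achieves 13:
1. Smuggler goes to the island with the goblin.  [the mainland: the bard, the dwarf, the elf, the mage, the rogue | the island: the goblin]
2. Smuggler goes back to the mainland alone.  [the mainland: the bard, the dwarf, the elf, the mage, the rogue | the island: the goblin]
3. Smuggler goes to the island with the rogue.  [the mainland: the bard, the dwarf, the elf, the mage | the island: the goblin, the rogue]
4. Smuggler goes back to the mainland alone.  [the mainland: the bard, the dwarf, the elf, the mage | the island: the goblin, the rogue]
5. Smuggler goes to the island with the mage.  [the mainland: the bard, the dwarf, the elf | the island: the goblin, the mage, the rogue]
6. Smuggler goes back to the mainland with the goblin.  [the mainland: the bard, the dwarf, the elf, the goblin | the island: the mage, the rogue]
7. Smuggler goes to the island with the elf.  [the mainland: the bard, the dwarf, the goblin | the island: the elf, the mage, the rogue]
8. Smuggler goes back to the mainland alone.  [the mainland: the bard, the dwarf, the goblin | the island: the elf, the mage, the rogue]
9. Smuggler goes to the island with the bard.  [the mainland: the dwarf, the goblin | the island: the bard, the elf, the mage, the rogue]
10. Smuggler goes back to the mainland alone.  [the mainland: the dwarf, the goblin | the island: the bard, the elf, the mage, the rogue]
11. Smuggler goes to the island with the dwarf.  [the mainland: the goblin | the island: the bard, the dwarf, the elf, the mage, the rogue]
12. Smuggler goes back to the mainland alone.  [the mainland: the goblin | the island: the bard, the dwarf, the elf, the mage, the rogue]
13. Smuggler goes to the island with the goblin.  [the mainland: — | the island: the bard, the dwarf, the elf, the goblin, the mage, the rogue]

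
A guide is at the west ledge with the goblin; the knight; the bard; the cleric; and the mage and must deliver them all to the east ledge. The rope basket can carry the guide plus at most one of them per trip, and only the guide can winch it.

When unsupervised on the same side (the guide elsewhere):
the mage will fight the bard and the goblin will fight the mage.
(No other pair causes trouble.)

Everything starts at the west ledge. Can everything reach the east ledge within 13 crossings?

Yes

Yes — this plan uses 11 crossings (≤ 13):
1. Guide goes to the east ledge with the mage.
2. Guide goes back to the west ledge alone.
3. Guide goes to the east ledge with the goblin.
4. Guide goes back to the west ledge with the mage.
5. Guide goes to the east ledge with the bard.
6. Guide goes back to the west ledge alone.
7. Guide goes to the east ledge with the knight.
8. Guide goes back to the west ledge alone.
9. Guide goes to the east ledge with the cleric.
10. Guide goes back to the west ledge alone.
11. Guide goes to the east ledge with the mage.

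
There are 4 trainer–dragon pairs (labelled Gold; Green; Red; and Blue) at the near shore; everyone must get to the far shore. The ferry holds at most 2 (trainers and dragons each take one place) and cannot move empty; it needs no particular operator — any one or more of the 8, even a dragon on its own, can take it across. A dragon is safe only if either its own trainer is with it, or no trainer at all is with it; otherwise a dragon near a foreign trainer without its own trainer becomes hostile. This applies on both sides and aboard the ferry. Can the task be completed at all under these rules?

Following every safe sequence of crossings from the start, the most of the 8 that can be at the far shore as the ferry arrives there on crossings 1, 3, 5 is 2, 3, 4 respectively; the best ever achieved is 4 of 8.
From crossing 7 on, no configuration arises that was not already reachable earlier: only 44 distinct safe configurations (who is on which side, and where the ferry is) can ever be reached, none of them has everyone across, and every continuation just revisits them. So no valid plan exists.

No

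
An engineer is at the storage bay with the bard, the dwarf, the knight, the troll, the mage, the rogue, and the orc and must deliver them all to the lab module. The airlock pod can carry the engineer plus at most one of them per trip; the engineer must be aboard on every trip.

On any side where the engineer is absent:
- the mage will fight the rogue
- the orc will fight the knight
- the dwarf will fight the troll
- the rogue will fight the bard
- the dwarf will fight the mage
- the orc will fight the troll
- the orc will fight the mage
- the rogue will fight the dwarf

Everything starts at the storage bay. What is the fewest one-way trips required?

Whatever the first load, the items left behind include a forbidden pair without the engineer. No opening move is safe, so no plan exists.

impossible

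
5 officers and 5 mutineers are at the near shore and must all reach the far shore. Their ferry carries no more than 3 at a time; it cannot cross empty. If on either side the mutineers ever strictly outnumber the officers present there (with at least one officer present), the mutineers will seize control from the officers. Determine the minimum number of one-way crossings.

Counting alone: each trip to the far shore takes at most 3 across and each return brings at least 1 back, so after t trips out (and t−1 returns) at most 3t − (t−1) of the 10 are across; that first reaches 10 at t = 5, so at least 9 crossings are needed.
The safety rule pushes this higher. Following every safe sequence of crossings, the most of the 10 that can be at the far shore as the ferry arrives there on crossing 9 is 9 — never all 10.
So no plan with fewer than 11 crossings exists, and this one achieves 11:
1. 2 mutineers → the far shore.  (the near shore: 5O 3M; the far shore: 0O 2M)
2. 1 mutineer ← the near shore.  (the near shore: 5O 4M; the far shore: 0O 1M)
3. 3 mutineers → the far shore.  (the near shore: 5O 1M; the far shore: 0O 4M)
4. 1 mutineer ← the near shore.  (the near shore: 5O 2M; the far shore: 0O 3M)
5. 3 officers → the far shore.  (the near shore: 2O 2M; the far shore: 3O 3M)
6. 1 officer and 1 mutineer ← the near shore.  (the near shore: 3O 3M; the far shore: 2O 2M)
7. 3 officers → the far shore.  (the near shore: 0O 3M; the far shore: 5O 2M)
8. 1 mutineer ← the near shore.  (the near shore: 0O 4M; the far shore: 5O 1M)
9. 2 mutineers → the far shore.  (the near shore: 0O 2M; the far shore: 5O 3M)
10. 1 mutineer ← the near shore.  (the near shore: 0O 3M; the far shore: 5O 2M)
11. 3 mutineers → the far shore.  (the near shore: 0O 0M; the far shore: 5O 5M)

11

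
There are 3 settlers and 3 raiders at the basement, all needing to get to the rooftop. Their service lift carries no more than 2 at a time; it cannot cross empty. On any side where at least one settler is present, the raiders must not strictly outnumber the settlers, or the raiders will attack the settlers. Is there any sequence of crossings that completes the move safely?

Yes

1. 2 raiders → the rooftop.  (the basement: 3S 1R; the rooftop: 0S 2R)
2. 1 raider ← the basement.  (the basement: 3S 2R; the rooftop: 0S 1R)
3. 2 raiders → the rooftop.  (the basement: 3S 0R; the rooftop: 0S 3R)
4. 1 raider ← the basement.  (the basement: 3S 1R; the rooftop: 0S 2R)
5. 2 settlers → the rooftop.  (the basement: 1S 1R; the rooftop: 2S 2R)
6. 1 settler and 1 raider ← the basement.  (the basement: 2S 2R; the rooftop: 1S 1R)
7. 2 settlers → the rooftop.  (the basement: 0S 2R; the rooftop: 3S 1R)
8. 1 raider ← the basement.  (the basement: 0S 3R; the rooftop: 3S 0R)
9. 2 raiders → the rooftop.  (the basement: 0S 1R; the rooftop: 3S 2R)
10. 1 raider ← the basement.  (the basement: 0S 2R; the rooftop: 3S 1R)
11. 2 raiders → the rooftop.  (the basement: 0S 0R; the rooftop: 3S 3R)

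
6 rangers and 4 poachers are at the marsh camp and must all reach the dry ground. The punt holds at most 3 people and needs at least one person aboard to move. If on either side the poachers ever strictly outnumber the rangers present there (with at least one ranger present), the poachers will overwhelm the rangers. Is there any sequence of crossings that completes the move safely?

1. 2 poachers → the dry ground.  (the marsh camp: 6R 2P; the dry ground: 0R 2P)
2. 1 poacher ← the marsh camp.  (the marsh camp: 6R 3P; the dry ground: 0R 1P)
3. 3 poachers → the dry ground.  (the marsh camp: 6R 0P; the dry ground: 0R 4P)
4. 1 poacher ← the marsh camp.  (the marsh camp: 6R 1P; the dry ground: 0R 3P)
5. 3 rangers → the dry ground.  (the marsh camp: 3R 1P; the dry ground: 3R 3P)
6. 1 poacher ← the marsh camp.  (the marsh camp: 3R 2P; the dry ground: 3R 2P)
7. 1 ranger and 2 poachers → the dry ground.  (the marsh camp: 2R 0P; the dry ground: 4R 4P)
8. 1 poacher ← the marsh camp.  (the marsh camp: 2R 1P; the dry ground: 4R 3P)
9. 2 rangers and 1 poacher → the dry ground.  (the marsh camp: 0R 0P; the dry ground: 6R 4P)

Yes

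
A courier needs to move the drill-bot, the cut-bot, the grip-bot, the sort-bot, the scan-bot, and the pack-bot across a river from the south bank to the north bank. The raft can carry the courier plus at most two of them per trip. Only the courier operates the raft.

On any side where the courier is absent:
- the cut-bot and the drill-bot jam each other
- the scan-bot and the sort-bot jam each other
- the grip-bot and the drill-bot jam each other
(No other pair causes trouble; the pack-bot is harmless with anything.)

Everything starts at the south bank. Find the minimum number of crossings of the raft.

7

Counting alone: the courier can take at most 2 across per trip to the north bank, so moving all 6 needs at least 3 loaded trips out, with a return between consecutive ones — at least 5 crossings.
The safety rule pushes this higher. Following every safe sequence of crossings, the most of the 6 that can be at the north bank as the raft arrives there on crossing 5 is 5 — never all 6.
So no plan with fewer than 7 crossings exists, and this one achieves 7:
1. Courier goes to the north bank with the drill-bot and the sort-bot.
2. Courier goes back to the south bank alone.
3. Courier goes to the north bank with the cut-bot.
4. Courier goes back to the south bank with the drill-bot.
5. Courier goes to the north bank with the grip-bot and the pack-bot.
6. Courier goes back to the south bank alone.
7. Courier goes to the north bank with the drill-bot and the scan-bot.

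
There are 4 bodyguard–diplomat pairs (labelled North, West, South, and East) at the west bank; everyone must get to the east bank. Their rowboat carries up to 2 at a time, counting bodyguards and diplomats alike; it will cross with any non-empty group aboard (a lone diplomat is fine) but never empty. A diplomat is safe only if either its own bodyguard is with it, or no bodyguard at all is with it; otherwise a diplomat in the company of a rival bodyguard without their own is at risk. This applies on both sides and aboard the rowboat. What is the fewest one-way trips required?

Following every safe sequence of crossings from the start, the most of the 8 that can be at the east bank as the rowboat arrives there on crossings 1, 3, 5 is 2, 3, 4 respectively; the best ever achieved is 4 of 8.
From crossing 7 on, no configuration arises that was not already reachable earlier: only 44 distinct safe configurations (who is on which side, and where the rowboat is) can ever be reached, none of them has everyone across, and every continuation just revisits them. So no valid plan exists.

impossible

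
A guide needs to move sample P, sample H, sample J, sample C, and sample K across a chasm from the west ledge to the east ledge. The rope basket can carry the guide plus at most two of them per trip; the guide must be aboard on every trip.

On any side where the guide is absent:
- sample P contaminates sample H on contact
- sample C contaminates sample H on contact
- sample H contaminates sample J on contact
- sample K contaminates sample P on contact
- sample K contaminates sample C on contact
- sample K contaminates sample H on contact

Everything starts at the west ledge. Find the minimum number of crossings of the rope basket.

Counting alone: the guide can take at most 2 across per trip to the east ledge, so moving all 5 needs at least 3 loaded trips out, with a return between consecutive ones — at least 5 crossings.
The safety rule pushes this higher. Following every safe sequence of crossings, the most of the 5 that can be at the east ledge as the rope basket arrives there on crossing 5 is 4 — never all 5.
So no plan with fewer than 7 crossings exists, and this one achieves 7:
1. Guide goes to the east ledge with sample H and sample K.
2. Guide goes back to the west ledge with sample H.
3. Guide goes to the east ledge with sample H and sample J.
4. Guide goes back to the west ledge with sample H.
5. Guide goes to the east ledge with sample C and sample P.
6. Guide goes back to the west ledge with sample K.
7. Guide goes to the east ledge with sample H and sample K.

7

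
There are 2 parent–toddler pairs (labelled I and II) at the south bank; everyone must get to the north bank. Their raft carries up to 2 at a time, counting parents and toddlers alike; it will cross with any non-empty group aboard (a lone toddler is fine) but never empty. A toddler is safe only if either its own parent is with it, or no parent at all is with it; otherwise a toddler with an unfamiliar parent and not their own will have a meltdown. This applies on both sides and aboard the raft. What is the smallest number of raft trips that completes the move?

5

Counting alone: each trip to the north bank takes at most 2 across and each return brings at least 1 back, so after t trips out (and t−1 returns) at most 2t − (t−1) of the 4 are across; that first reaches 4 at t = 3, so at least 5 crossings are needed.
The plan below uses exactly 5 crossings, so it is optimal:
1. parent I and toddler I cross → the north bank.
2. parent I crosses ← the south bank.
3. parent I and parent II cross → the north bank.
4. parent II crosses ← the south bank.
5. parent II and toddler II cross → the north bank.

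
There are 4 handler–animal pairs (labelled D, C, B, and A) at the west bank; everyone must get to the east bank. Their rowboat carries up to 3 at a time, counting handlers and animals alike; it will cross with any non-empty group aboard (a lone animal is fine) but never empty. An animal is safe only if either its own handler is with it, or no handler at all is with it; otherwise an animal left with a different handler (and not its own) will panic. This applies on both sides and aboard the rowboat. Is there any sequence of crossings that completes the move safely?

Yes

1. animal D and handler D cross → the east bank.
2. handler D crosses ← the west bank.
3. animal C, handler C, and handler D cross → the east bank.
4. animal D and handler D cross ← the west bank.
5. handler A, handler B, and handler D cross → the east bank.
6. animal C crosses ← the west bank.
7. animal C and animal D cross → the east bank.
8. animal D crosses ← the west bank.
9. animal A, animal B, and animal D cross → the east bank.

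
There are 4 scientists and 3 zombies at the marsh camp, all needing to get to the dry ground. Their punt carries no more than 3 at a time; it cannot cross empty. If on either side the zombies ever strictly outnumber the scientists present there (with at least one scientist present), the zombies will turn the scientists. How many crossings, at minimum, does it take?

5

Counting alone: each trip to the dry ground takes at most 3 across and each return brings at least 1 back, so after t trips out (and t−1 returns) at most 3t − (t−1) of the 7 are across; that first reaches 7 at t = 3, so at least 5 crossings are needed.
The plan below uses exactly 5 crossings, so it is optimal:
1. 3 zombies → the dry ground.  (the marsh camp: 4S 0Z; the dry ground: 0S 3Z)
2. 1 zombie ← the marsh camp.  (the marsh camp: 4S 1Z; the dry ground: 0S 2Z)
3. 3 scientists → the dry ground.  (the marsh camp: 1S 1Z; the dry ground: 3S 2Z)
4. 1 scientist ← the marsh camp.  (the marsh camp: 2S 1Z; the dry ground: 2S 2Z)
5. 2 scientists and 1 zombie → the dry ground.  (the marsh camp: 0S 0Z; the dry ground: 4S 3Z)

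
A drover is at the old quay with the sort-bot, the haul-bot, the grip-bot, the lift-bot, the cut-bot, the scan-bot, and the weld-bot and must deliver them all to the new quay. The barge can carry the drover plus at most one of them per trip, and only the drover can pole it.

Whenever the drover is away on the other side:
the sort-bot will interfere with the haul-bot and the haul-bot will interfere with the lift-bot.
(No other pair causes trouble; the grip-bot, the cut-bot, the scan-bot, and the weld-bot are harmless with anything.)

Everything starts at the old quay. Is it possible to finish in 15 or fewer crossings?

Yes

Yes — this plan uses 15 crossings (≤ 15):
1. Drover goes to the new quay with the haul-bot.
2. Drover goes back to the old quay alone.
3. Drover goes to the new quay with the sort-bot.
4. Drover goes back to the old quay with the haul-bot.
5. Drover goes to the new quay with the lift-bot.
6. Drover goes back to the old quay alone.
7. Drover goes to the new quay with the grip-bot.
8. Drover goes back to the old quay alone.
9. Drover goes to the new quay with the cut-bot.
10. Drover goes back to the old quay alone.
11. Drover goes to the new quay with the scan-bot.
12. Drover goes back to the old quay alone.
13. Drover goes to the new quay with the weld-bot.
14. Drover goes back to the old quay alone.
15. Drover goes to the new quay with the haul-bot.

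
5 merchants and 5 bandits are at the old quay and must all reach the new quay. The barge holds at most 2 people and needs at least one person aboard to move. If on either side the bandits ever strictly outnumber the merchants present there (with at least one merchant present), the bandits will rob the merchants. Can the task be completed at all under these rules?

Following every safe sequence of crossings from the start, the most of the 10 that can be at the new quay as the barge arrives there on crossings 1, 3, 5, 7 is 2, 3, 4, 5 respectively; the best ever achieved is 5 of 10.
From crossing 9 on, no configuration arises that was not already reachable earlier: only 13 distinct safe configurations (who is on which side, and where the barge is) can ever be reached, none of them has everyone across, and every continuation just revisits them. They are: 0 merchants + 0 bandits across (barge back at the start); 0 merchants + 1 bandit across (barge there); 0 merchants + 1 bandit across (barge back at the start); 0 merchants + 2 bandits across (barge there); 0 merchants + 2 bandits across (barge back at the start); 0 merchants + 3 bandits across (barge there); 0 merchants + 3 bandits across (barge back at the start); 0 merchants + 4 bandits across (barge there); 0 merchants + 4 bandits across (barge back at the start); 0 merchants + 5 bandits across (barge there); 1 merchant + 1 bandit across (barge there); 1 merchant + 1 bandit across (barge back at the start); 2 merchants + 2 bandits across (barge there). So no valid plan exists.

No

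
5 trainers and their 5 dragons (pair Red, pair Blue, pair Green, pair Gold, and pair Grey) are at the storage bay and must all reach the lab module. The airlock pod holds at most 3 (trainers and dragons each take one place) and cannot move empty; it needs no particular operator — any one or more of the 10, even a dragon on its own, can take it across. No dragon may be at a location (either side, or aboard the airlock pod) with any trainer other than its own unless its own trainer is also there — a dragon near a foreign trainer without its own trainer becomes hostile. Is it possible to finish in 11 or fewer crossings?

Yes — this plan uses 11 crossings (≤ 11):
1. dragon Red and trainer Red cross → the lab module.
2. trainer Red crosses ← the storage bay.
3. dragon Blue, dragon Gold, and dragon Green cross → the lab module.
4. dragon Red crosses ← the storage bay.
5. trainer Blue, trainer Gold, and trainer Green cross → the lab module.
6. dragon Blue and trainer Blue cross ← the storage bay.
7. trainer Blue, trainer Grey, and trainer Red cross → the lab module.
8. dragon Green crosses ← the storage bay.
9. dragon Blue and dragon Red cross → the lab module.
10. dragon Red crosses ← the storage bay.
11. dragon Green, dragon Grey, and dragon Red cross → the lab module.

Yes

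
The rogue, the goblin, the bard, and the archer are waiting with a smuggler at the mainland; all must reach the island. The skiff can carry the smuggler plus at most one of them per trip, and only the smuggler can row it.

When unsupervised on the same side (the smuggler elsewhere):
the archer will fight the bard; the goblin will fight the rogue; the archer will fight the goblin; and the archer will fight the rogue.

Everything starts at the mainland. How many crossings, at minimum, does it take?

Whatever the first load, the items left behind include a forbidden pair without the smuggler. No opening move is safe, so no plan exists.

impossible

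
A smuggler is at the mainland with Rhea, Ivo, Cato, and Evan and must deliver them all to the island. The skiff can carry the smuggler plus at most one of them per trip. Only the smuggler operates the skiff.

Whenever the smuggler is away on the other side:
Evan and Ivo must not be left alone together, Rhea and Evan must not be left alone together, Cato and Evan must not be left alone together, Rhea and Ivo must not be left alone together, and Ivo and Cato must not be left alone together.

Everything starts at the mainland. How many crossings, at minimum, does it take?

impossible

Whatever the first load, the items left behind include a forbidden pair without the smuggler. No opening move is safe, so no plan exists.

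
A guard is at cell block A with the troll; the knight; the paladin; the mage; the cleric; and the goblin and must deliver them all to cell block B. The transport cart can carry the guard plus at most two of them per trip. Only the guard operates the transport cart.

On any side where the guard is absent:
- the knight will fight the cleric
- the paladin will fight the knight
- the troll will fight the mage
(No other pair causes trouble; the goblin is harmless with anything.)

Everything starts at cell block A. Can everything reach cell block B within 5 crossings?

No

Counting alone: the guard can take at most 2 across per trip to cell block B, so moving all 6 needs at least 3 loaded trips out, with a return between consecutive ones — at least 5 crossings.
The safety rule pushes this higher. Following every safe sequence of crossings, the most of the 6 that can be at cell block B as the transport cart arrives there on crossing 5 is 5 — never all 6.
So the move cannot be finished within 5 crossings. (The shortest complete plan takes 7:)
1. Guard goes to cell block B with the knight and the troll.
2. Guard goes back to cell block A alone.
3. Guard goes to cell block B with the paladin.
4. Guard goes back to cell block A with the knight.
5. Guard goes to cell block B with the cleric and the goblin.
6. Guard goes back to cell block A alone.
7. Guard goes to cell block B with the knight and the mage.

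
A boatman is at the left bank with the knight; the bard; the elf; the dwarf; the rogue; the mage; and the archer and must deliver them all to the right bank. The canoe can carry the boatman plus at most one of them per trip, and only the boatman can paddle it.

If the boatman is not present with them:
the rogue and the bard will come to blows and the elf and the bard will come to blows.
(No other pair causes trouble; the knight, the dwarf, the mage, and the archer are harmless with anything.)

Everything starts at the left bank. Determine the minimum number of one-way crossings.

Counting alone: the boatman can take at most 1 across per trip to the right bank, so moving all 7 needs at least 7 loaded trips out, with a return between consecutive ones — at least 13 crossings.
The safety rule pushes this higher. Following every safe sequence of crossings, the most of the 7 that can be at the right bank as the canoe arrives there on crossing 13 is 6 — never all 7.
So no plan with fewer than 15 crossings exists, and this one achieves 15:
1. Boatman goes to the right bank with the bard.
2. Boatman goes back to the left bank alone.
3. Boatman goes to the right bank with the knight.
4. Boatman goes back to the left bank alone.
5. Boatman goes to the right bank with the elf.
6. Boatman goes back to the left bank with the bard.
7. Boatman goes to the right bank with the rogue.
8. Boatman goes back to the left bank alone.
9. Boatman goes to the right bank with the dwarf.
10. Boatman goes back to the left bank alone.
11. Boatman goes to the right bank with the mage.
12. Boatman goes back to the left bank alone.
13. Boatman goes to the right bank with the archer.
14. Boatman goes back to the left bank alone.
15. Boatman goes to the right bank with the bard.

15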